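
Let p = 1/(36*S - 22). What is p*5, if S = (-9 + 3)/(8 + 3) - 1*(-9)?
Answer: 55/3106 ≈ 0.017708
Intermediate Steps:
S = 93/11 (S = -6/11 + 9 = 93/11 ≈ 8.4545)
p = 11/3106 (p = 1/(36*(93/11) - 22) = 1/(3348/11 - 22) = 1/(3106/11) = 11/3106 ≈ 0.0035415)
p*5 = (11/3106)*5 = 55/3106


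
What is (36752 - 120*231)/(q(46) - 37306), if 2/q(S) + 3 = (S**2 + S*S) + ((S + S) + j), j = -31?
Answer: -19373640/80021369 ≈ -0.24211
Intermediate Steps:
q(S) = 2/(-34 + 2*S + 2*S**2) (q(S) = 2/(-3 + ((S**2 + S*S) + ((S + S) - 31))) = 2/(-3 + ((S**2 + S**2) + (2*S - 31))) = 2/(-3 + (2*S**2 + (-31 + 2*S))) = 2/(-3 + (-31 + 2*S + 2*S**2)) = 2/(-34 + 2*S + 2*S**2))
(36752 - 120*231)/(q(46) - 37306) = (36752 - 120*231)/(1/(-17 + 46 + 46**2) - 37306) = (36752 - 27720)/(1/(-17 + 46 + 2116) - 37306) = 9032/(1/2145 - 37306) = 9032/(-80021369/2145) = 9032*(-2145/80021369) = -19373640/80021369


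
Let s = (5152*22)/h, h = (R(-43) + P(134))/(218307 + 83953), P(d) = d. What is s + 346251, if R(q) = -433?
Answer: -1485036017/13 ≈ -1.1423e+8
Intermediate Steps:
h = -299/302260 (h = (-433 + 134)/(218307 + 83953) = -299/302260 ≈ -0.00098922)
s = -1489537280/13 (s = (5152*22)/(-299/302260) = 113344*(-302260/299) = -1489537280/13 ≈ -1.1458e+8)
s + 346251 = -1489537280/13 + 346251 = -1485036017/13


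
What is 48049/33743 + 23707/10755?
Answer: 1316712296/362905965 ≈ 3.6282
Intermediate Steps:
48049/33743 + 23707/10755 = 1316712296/362905965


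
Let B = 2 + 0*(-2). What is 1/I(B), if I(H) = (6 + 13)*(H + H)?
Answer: 1/76 ≈ 0.013158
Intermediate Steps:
B = 2 (B = 2 + 0 = 2)
I(H) = 38*H (I(H) = 19*(2*H) = 38*H)
1/I(B) = 1/(38*2) = 1/76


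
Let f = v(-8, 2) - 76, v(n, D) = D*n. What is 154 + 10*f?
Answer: -766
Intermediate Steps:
f = -92 (f = 2*(-8) - 76 = -16 - 76 = -92)
154 + 10*f = 154 + 10*(-92) = 154 - 920 = -766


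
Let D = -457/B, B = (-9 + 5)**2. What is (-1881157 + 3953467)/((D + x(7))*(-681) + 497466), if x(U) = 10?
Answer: 11052320/2720571 ≈ 4.0625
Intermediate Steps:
B = 16 (B = (-4)**2 = 16)
D = -457/16 ≈ -28.563
(-1881157 + 3953467)/((D + x(7))*(-681) + 497466) = (-1881157 + 3953467)/((-457/16 + 10)*(-681) + 497466) = 2072310/(-297/16*(-681) + 497466) = 2072310/(202257/16 + 497466) = 2072310/(8161713/16) = 2072310*(16/8161713) = 11052320/2720571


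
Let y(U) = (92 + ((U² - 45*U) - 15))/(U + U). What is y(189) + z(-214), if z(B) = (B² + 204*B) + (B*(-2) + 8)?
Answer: 143003/54 ≈ 2648.2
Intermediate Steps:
y(U) = (77 + U² - 45*U)/(2*U) (y(U) = (92 + (-15 + U² - 45*U))/((2*U)) = (77 + U² - 45*U)*(1/(2*U)) = (77 + U² - 45*U)/(2*U))
z(B) = 8 + B² + 202*B (z(B) = (B² + 204*B) + (-2*B + 8) = (B² + 204*B) + (8 - 2*B) = 8 + B² + 202*B)
y(189) + z(-214) = (½)*(77 + 189*(-45 + 189))/189 + (8 + (-214)² + 202*(-214)) = (½)*(1/189)*(77 + 189*144) + (8 + 45796 - 43228) = (½)*(1/189)*(77 + 27216) + 2576 = (½)*(1/189)*27293 + 2576 = 3899/54 + 2576 = 143003/54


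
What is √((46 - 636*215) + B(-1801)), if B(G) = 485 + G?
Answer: I*√138010 ≈ 371.5*I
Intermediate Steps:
√((46 - 636*215) + B(-1801)) = √((46 - 636*215) + (485 - 1801)) = √((46 - 136740) - 1316) = √(-136694 - 1316) = √(-138010) = I*√138010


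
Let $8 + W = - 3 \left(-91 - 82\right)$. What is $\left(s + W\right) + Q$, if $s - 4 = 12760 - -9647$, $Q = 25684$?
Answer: $48606$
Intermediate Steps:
$W = 511$ ($W = -8 - 3 \left(-91 - 82\right) = -8 - -519 = -8 + 519 = 511$)
$s = 22411$ ($s = 4 + \left(12760 - -9647\right) = 4 + \left(12760 + 9647\right) = 4 + 22407 = 22411$)
$\left(s + W\right) + Q = \left(22411 + 511\right) + 25684 = 22922 + 25684 = 48606$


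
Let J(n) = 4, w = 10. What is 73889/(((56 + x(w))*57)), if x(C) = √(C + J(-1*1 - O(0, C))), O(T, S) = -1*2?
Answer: 295556/12711 - 73889*√14/177954 ≈ 21.698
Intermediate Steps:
O(T, S) = -2
x(C) = √(4 + C) (x(C) = √(C + 4) = √(4 + C))
73889/(((56 + x(w))*57)) = 73889/(((56 + √(4 + 10))*57)) = 73889/(((56 + √14)*57)) = 73889/(3192 + 57*√14)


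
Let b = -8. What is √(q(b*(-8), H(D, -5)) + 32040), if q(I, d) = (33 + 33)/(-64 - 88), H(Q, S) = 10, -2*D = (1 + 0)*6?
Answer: √46265133/38 ≈ 179.00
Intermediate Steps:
D = -3 (D = -(1 + 0)*6/2 = -6/2 = -½*6 = -3)
q(I, d) = -33/76 (q(I, d) = 66/(-152) = 66*(-1/152) = -33/76)
√(q(b*(-8), H(D, -5)) + 32040) = √(-33/76 + 32040) = √(2435007/76) = √46265133/38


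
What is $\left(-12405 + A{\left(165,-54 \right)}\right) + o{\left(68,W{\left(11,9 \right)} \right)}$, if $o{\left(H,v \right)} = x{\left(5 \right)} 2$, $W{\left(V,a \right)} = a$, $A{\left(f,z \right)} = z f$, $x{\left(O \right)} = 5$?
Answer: $-21305$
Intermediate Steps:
$A{\left(f,z \right)} = f z$
$o{\left(H,v \right)} = 10$ ($o{\left(H,v \right)} = 5 \cdot 2 = 10$)
$\left(-12405 + A{\left(165,-54 \right)}\right) + o{\left(68,W{\left(11,9 \right)} \right)} = \left(-12405 + 165 \left(-54\right)\right) + 10 = \left(-12405 - 8910\right) + 10 = -21315 + 10 = -21305$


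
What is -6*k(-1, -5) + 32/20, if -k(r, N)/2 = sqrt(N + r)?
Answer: 8/5 + 12*I*sqrt(6) ≈ 1.6 + 29.394*I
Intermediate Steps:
k(r, N) = -2*sqrt(N + r)
-6*k(-1, -5) + 32/20 = -(-12)*sqrt(-5 - 1) + 32/20 = -(-12)*sqrt(-6) + 32*(1/20) = -(-12)*I*sqrt(6) + 8/5 = 12*I*sqrt(6) + 8/5 = 8/5 + 12*I*sqrt(6)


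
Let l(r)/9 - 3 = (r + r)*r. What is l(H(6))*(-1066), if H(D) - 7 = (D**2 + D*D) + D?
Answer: -138662082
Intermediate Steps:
H(D) = 7 + D + 2*D**2 (H(D) = 7 + ((D**2 + D*D) + D) = 7 + ((D**2 + D**2) + D) = 7 + (2*D**2 + D) = 7 + (D + 2*D**2) = 7 + D + 2*D**2)
l(r) = 27 + 18*r**2 (l(r) = 27 + 9*((r + r)*r) = 27 + 9*((2*r)*r) = 27 + 9*(2*r**2) = 27 + 18*r**2)
l(H(6))*(-1066) = (27 + 18*(7 + 6 + 2*6**2)**2)*(-1066) = (27 + 18*(7 + 6 + 2*36)**2)*(-1066) = (27 + 18*(7 + 6 + 72)**2)*(-1066) = (27 + 18*85**2)*(-1066) = (27 + 18*7225)*(-1066) = (27 + 130050)*(-1066) = 130077*(-1066) = -138662082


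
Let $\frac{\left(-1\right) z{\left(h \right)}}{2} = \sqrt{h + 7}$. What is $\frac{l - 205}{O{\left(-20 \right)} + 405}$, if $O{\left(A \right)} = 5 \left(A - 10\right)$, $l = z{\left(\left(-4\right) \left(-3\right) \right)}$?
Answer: $- \frac{41}{51} - \frac{2 \sqrt{19}}{255} \approx -0.83811$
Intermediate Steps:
$z{\left(h \right)} = - 2 \sqrt{7 + h}$ ($z{\left(h \right)} = - 2 \sqrt{h + 7} = - 2 \sqrt{7 + h}$)
$l = - 2 \sqrt{19}$ ($l = - 2 \sqrt{7 - -12} = - 2 \sqrt{7 + 12} = - 2 \sqrt{19} \approx -8.7178$)
$O{\left(A \right)} = -50 + 5 A$ ($O{\left(A \right)} = 5 \left(-10 + A\right) = -50 + 5 A$)
$\frac{l - 205}{O{\left(-20 \right)} + 405} = \frac{- 2 \sqrt{19} - 205}{\left(-50 + 5 \left(-20\right)\right) + 405} = \frac{-205 - 2 \sqrt{19}}{\left(-50 - 100\right) + 405} = \frac{-205 - 2 \sqrt{19}}{-150 + 405} = \frac{-205 - 2 \sqrt{19}}{255} = \left(-205 - 2 \sqrt{19}\right) \frac{1}{255} = - \frac{41}{51} - \frac{2 \sqrt{19}}{255}$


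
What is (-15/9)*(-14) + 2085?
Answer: 6325/3 ≈ 2108.3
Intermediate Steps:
(-15/9)*(-14) + 2085 = ((⅑)*(-15))*(-14) + 2085 = -5/3*(-14) + 2085 = 70/3 + 2085 = 6325/3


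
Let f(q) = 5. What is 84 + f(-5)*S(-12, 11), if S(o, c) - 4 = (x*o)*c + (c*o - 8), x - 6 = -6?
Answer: -596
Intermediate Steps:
x = 0 (x = 6 - 6 = 0)
S(o, c) = -4 + c*o (S(o, c) = 4 + ((0*o)*c + (c*o - 8)) = 4 + (0*c + (-8 + c*o)) = 4 + (0 + (-8 + c*o)) = 4 + (-8 + c*o) = -4 + c*o)
84 + f(-5)*S(-12, 11) = 84 + 5*(-4 + 11*(-12)) = 84 + 5*(-4 - 132) = 84 + 5*(-136) = 84 - 680 = -596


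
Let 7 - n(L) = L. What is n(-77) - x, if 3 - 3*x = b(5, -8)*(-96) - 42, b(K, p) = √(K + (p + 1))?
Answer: 69 - 32*I*√2 ≈ 69.0 - 45.255*I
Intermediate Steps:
n(L) = 7 - L
b(K, p) = √(1 + K + p) (b(K, p) = √(K + (1 + p)) = √(1 + K + p))
x = 15 + 32*I*√2 (x = 1 - (√(1 + 5 - 8)*(-96) - 42)/3 = 1 - (√(-2)*(-96) - 42)/3 = 1 - ((I*√2)*(-96) - 42)/3 = 1 - (-96*I*√2 - 42)/3 = 1 - (-42 - 96*I*√2)/3 = 1 + (14 + 32*I*√2) = 15 + 32*I*√2 ≈ 15.0 + 45.255*I)
n(-77) - x = (7 - 1*(-77)) - (15 + 32*I*√2) = (7 + 77) + (-15 - 32*I*√2) = 84 + (-15 - 32*I*√2) = 69 - 32*I*√2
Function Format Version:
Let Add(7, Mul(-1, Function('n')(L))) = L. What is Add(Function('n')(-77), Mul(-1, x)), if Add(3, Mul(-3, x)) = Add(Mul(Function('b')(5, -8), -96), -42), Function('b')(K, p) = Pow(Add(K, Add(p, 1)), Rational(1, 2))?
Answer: Add(69, Mul(-32, I, Pow(2, Rational(1, 2)))) ≈ Add(69.000, Mul(-45.255, I))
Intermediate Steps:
Function('n')(L) = Add(7, Mul(-1, L))
Function('b')(K, p) = Pow(Add(1, K, p), Rational(1, 2)) (Function('b')(K, p) = Pow(Add(K, Add(1, p)), Rational(1, 2)) = Pow(Add(1, K, p), Rational(1, 2)))
x = Add(15, Mul(32, I, Pow(2, Rational(1, 2)))) (x = Add(1, Mul(Rational(-1, 3), Add(Mul(Pow(Add(1, 5, -8), Rational(1, 2)), -96), -42))) = Add(1, Mul(Rational(-1, 3), Add(Mul(Pow(-2, Rational(1, 2)), -96), -42))) = Add(1, Mul(Rational(-1, 3), Add(Mul(Mul(I, Pow(2, Rational(1, 2))), -96), -42))) = Add(1, Mul(Rational(-1, 3), Add(Mul(-96, I, Pow(2, Rational(1, 2))), -42))) = Add(1, Mul(Rational(-1, 3), Add(-42, Mul(-96, I, Pow(2, Rational(1, 2)))))) = Add(1, Add(14, Mul(32, I, Pow(2, Rational(1, 2))))) = Add(15, Mul(32, I, Pow(2, Rational(1, 2)))) ≈ Add(15.000, Mul(45.255, I)))
Add(Function('n')(-77), Mul(-1, x)) = Add(Add(7, Mul(-1, -77)), Mul(-1, Add(15, Mul(32, I, Pow(2, Rational(1, 2)))))) = Add(Add(7, 77), Add(-15, Mul(-32, I, Pow(2, Rational(1, 2))))) = Add(84, Add(-15, Mul(-32, I, Pow(2, Rational(1, 2))))) = Add(69, Mul(-32, I, Pow(2, Rational(1, 2))))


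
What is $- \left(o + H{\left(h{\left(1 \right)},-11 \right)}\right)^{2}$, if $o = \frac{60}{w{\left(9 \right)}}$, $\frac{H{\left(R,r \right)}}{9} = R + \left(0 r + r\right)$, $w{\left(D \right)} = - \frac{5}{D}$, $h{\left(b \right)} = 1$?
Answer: $-39204$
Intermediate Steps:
$H{\left(R,r \right)} = 9 R + 9 r$ ($H{\left(R,r \right)} = 9 \left(R + \left(0 r + r\right)\right) = 9 \left(R + \left(0 + r\right)\right) = 9 \left(R + r\right) = 9 R + 9 r$)
$o = -108$ ($o = \frac{60}{\left(-5\right) \frac{1}{9}} = \frac{60}{- \frac{5}{9}} = 60 \left(- \frac{9}{5}\right) = -108$)
$- \left(o + H{\left(h{\left(1 \right)},-11 \right)}\right)^{2} = - \left(-108 + \left(9 \cdot 1 + 9 \left(-11\right)\right)\right)^{2} = - \left(-108 + \left(9 - 99\right)\right)^{2} = - \left(-108 - 90\right)^{2} = - \left(-198\right)^{2} = \left(-1\right) 39204 = -39204$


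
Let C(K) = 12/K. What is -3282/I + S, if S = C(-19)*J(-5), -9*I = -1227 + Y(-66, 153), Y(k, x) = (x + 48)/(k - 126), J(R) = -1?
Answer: -34975068/1493305 ≈ -23.421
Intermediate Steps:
Y(k, x) = (48 + x)/(-126 + k)
I = 78595/576 (I = -(-1227 + (48 + 153)/(-126 - 66))/9 = -(-1227 + 201/(-192))/9 = -(-1227 - 1/192*201)/9 = -(-1227 - 67/64)/9 = -1/9*(-78595/64) = 78595/576 ≈ 136.45)
S = 12/19 (S = (12/(-19))*(-1) = (12*(-1/19))*(-1) = -12/19*(-1) = 12/19 ≈ 0.63158)
-3282/I + S = -3282/78595/576 + 12/19 = -3282*576/78595 + 12/19 = -1890432/78595 + 12/19 = -34975068/1493305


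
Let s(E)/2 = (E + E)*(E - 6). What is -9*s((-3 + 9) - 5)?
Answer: 180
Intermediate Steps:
s(E) = 4*E*(-6 + E) (s(E) = 2*((E + E)*(E - 6)) = 2*((2*E)*(-6 + E)) = 2*(2*E*(-6 + E)) = 4*E*(-6 + E))
-9*s((-3 + 9) - 5) = -36*((-3 + 9) - 5)*(-6 + ((-3 + 9) - 5)) = -36*(6 - 5)*(-6 + (6 - 5)) = -36*(-6 + 1) = -36*(-5) = -9*(-20) = 180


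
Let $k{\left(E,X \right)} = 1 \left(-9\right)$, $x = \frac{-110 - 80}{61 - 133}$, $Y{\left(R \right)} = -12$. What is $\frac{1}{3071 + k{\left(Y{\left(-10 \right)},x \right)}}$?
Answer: $\frac{1}{3062} \approx 0.00032658$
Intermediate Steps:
$x = \frac{95}{36}$ ($x = - \frac{190}{-72} = \left(-190\right) \left(- \frac{1}{72}\right) = \frac{95}{36} \approx 2.6389$)
$k{\left(E,X \right)} = -9$
$\frac{1}{3071 + k{\left(Y{\left(-10 \right)},x \right)}} = \frac{1}{3071 - 9} = \frac{1}{3062}$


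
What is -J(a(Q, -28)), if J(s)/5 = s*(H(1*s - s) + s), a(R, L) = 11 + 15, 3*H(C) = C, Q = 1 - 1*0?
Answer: -3380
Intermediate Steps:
Q = 1 (Q = 1 + 0 = 1)
H(C) = C/3
a(R, L) = 26
J(s) = 5*s**2 (J(s) = 5*(s*((1*s - s)/3 + s)) = 5*(s*((s - s)/3 + s)) = 5*(s*((1/3)*0 + s)) = 5*(s*(0 + s)) = 5*(s*s) = 5*s**2)
-J(a(Q, -28)) = -5*26**2 = -5*676 = -1*3380 = -3380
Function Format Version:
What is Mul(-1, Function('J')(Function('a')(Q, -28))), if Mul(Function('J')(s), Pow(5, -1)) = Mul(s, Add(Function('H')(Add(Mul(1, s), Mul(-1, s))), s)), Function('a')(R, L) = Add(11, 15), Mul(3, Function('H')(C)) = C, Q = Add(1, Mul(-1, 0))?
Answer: -3380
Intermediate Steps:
Q = 1 (Q = Add(1, 0) = 1)
Function('H')(C) = Mul(Rational(1, 3), C)
Function('a')(R, L) = 26
Function('J')(s) = Mul(5, Pow(s, 2)) (Function('J')(s) = Mul(5, Mul(s, Add(Mul(Rational(1, 3), Add(Mul(1, s), Mul(-1, s))), s))) = Mul(5, Mul(s, Add(Mul(Rational(1, 3), Add(s, Mul(-1, s))), s))) = Mul(5, Mul(s, Add(Mul(Rational(1, 3), 0), s))) = Mul(5, Mul(s, Add(0, s))) = Mul(5, Mul(s, s)) = Mul(5, Pow(s, 2)))
Mul(-1, Function('J')(Function('a')(Q, -28))) = Mul(-1, Mul(5, Pow(26, 2))) = Mul(-1, Mul(5, 676)) = Mul(-1, 3380) = -3380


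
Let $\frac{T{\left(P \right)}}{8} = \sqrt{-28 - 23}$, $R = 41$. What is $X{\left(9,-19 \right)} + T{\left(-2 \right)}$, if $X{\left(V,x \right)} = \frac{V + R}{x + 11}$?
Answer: $- \frac{25}{4} + 8 i \sqrt{51} \approx -6.25 + 57.131 i$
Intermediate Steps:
$T{\left(P \right)} = 8 i \sqrt{51}$ ($T{\left(P \right)} = 8 \sqrt{-28 - 23} = 8 \sqrt{-51} = 8 i \sqrt{51}$)
$X{\left(V,x \right)} = \frac{41 + V}{11 + x}$ ($X{\left(V,x \right)} = \frac{V + 41}{x + 11} = \frac{41 + V}{11 + x}$)
$X{\left(9,-19 \right)} + T{\left(-2 \right)} = \frac{41 + 9}{11 - 19} + 8 i \sqrt{51} = \frac{1}{-8} \cdot 50 + 8 i \sqrt{51} = \left(- \frac{1}{8}\right) 50 + 8 i \sqrt{51} = - \frac{25}{4} + 8 i \sqrt{51}$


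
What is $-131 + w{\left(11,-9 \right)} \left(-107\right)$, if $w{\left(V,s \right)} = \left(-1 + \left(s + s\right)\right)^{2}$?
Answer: $-38758$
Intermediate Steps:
$w{\left(V,s \right)} = \left(-1 + 2 s\right)^{2}$
$-131 + w{\left(11,-9 \right)} \left(-107\right) = -131 + \left(-1 + 2 \left(-9\right)\right)^{2} \left(-107\right) = -131 + \left(-1 - 18\right)^{2} \left(-107\right) = -131 + \left(-19\right)^{2} \left(-107\right) = -131 + 361 \left(-107\right) = -131 - 38627 = -38758$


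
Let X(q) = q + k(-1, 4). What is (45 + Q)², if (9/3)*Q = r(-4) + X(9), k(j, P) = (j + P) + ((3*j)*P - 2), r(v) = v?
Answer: 1849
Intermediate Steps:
k(j, P) = -2 + P + j + 3*P*j (k(j, P) = (P + j) + (3*P*j - 2) = (P + j) + (-2 + 3*P*j) = -2 + P + j + 3*P*j)
X(q) = -11 + q (X(q) = q + (-2 + 4 - 1 + 3*4*(-1)) = q + (-2 + 4 - 1 - 12) = q - 11 = -11 + q)
Q = -2 (Q = (-4 + (-11 + 9))/3 = (-4 - 2)/3 = (⅓)*(-6) = -2)
(45 + Q)² = (45 - 2)² = 43² = 1849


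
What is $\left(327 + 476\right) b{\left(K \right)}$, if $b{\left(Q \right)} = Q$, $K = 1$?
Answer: $803$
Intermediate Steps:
$\left(327 + 476\right) b{\left(K \right)} = \left(327 + 476\right) 1 = 803 \cdot 1 = 803$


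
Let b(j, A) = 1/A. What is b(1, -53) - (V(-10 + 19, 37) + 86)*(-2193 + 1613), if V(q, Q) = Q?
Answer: 3781019/53 ≈ 71340.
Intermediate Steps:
b(1, -53) - (V(-10 + 19, 37) + 86)*(-2193 + 1613) = 1/(-53) - (37 + 86)*(-2193 + 1613) = -1/53 - 123*(-580) = -1/53 - 1*(-71340) = -1/53 + 71340 = 3781019/53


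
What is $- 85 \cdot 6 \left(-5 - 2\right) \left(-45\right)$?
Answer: $-160650$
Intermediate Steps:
$- 85 \cdot 6 \left(-5 - 2\right) \left(-45\right) = - 85 \cdot 6 \left(-7\right) \left(-45\right) = \left(-85\right) \left(-42\right) \left(-45\right) = 3570 \left(-45\right) = -160650$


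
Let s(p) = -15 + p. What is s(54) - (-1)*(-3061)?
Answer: -3022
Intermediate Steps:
s(54) - (-1)*(-3061) = (-15 + 54) - (-1)*(-3061) = 39 - 1*3061 = 39 - 3061 = -3022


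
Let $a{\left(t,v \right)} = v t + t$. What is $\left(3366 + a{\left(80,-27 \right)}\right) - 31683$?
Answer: $-30397$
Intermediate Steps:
$a{\left(t,v \right)} = t + t v$ ($a{\left(t,v \right)} = t v + t = t + t v$)
$\left(3366 + a{\left(80,-27 \right)}\right) - 31683 = \left(3366 + 80 \left(1 - 27\right)\right) - 31683 = \left(3366 + 80 \left(-26\right)\right) - 31683 = \left(3366 - 2080\right) - 31683 = 1286 - 31683 = -30397$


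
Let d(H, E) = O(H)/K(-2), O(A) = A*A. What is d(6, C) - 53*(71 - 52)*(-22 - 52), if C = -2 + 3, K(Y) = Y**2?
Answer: 74527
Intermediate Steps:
O(A) = A**2
C = 1
d(H, E) = H**2/4 (d(H, E) = H**2/((-2)**2) = H**2/4)
d(6, C) - 53*(71 - 52)*(-22 - 52) = (1/4)*6**2 - 53*(71 - 52)*(-22 - 52) = (1/4)*36 - 1007*(-74) = 9 - 53*(-1406) = 9 + 74518 = 74527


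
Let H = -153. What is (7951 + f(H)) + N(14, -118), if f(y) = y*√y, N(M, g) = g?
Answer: 7833 - 459*I*√17 ≈ 7833.0 - 1892.5*I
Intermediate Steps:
f(y) = y^(3/2)
(7951 + f(H)) + N(14, -118) = (7951 + (-153)^(3/2)) - 118 = (7951 - 459*I*√17) - 118 = 7833 - 459*I*√17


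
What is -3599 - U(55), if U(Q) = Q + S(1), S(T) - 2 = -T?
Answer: -3655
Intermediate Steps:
S(T) = 2 - T
U(Q) = 1 + Q (U(Q) = Q + (2 - 1*1) = Q + (2 - 1) = Q + 1 = 1 + Q)
-3599 - U(55) = -3599 - (1 + 55) = -3599 - 1*56 = -3599 - 56 = -3655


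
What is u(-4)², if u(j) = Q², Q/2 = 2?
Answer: 256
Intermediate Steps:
Q = 4 (Q = 2*2 = 4)
u(j) = 16 (u(j) = 4² = 16)
u(-4)² = 16² = 256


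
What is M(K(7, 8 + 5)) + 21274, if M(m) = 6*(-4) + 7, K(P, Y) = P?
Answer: 21257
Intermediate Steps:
M(m) = -17 (M(m) = -24 + 7 = -17)
M(K(7, 8 + 5)) + 21274 = -17 + 21274 = 21257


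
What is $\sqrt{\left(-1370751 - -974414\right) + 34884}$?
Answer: $i \sqrt{361453} \approx 601.21 i$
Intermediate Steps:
$\sqrt{\left(-1370751 - -974414\right) + 34884} = \sqrt{\left(-1370751 + 974414\right) + 34884} = \sqrt{-396337 + 34884} = \sqrt{-361453} = i \sqrt{361453}$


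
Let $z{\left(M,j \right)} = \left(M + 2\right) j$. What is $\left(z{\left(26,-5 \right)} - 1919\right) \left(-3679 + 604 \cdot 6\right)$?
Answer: $113245$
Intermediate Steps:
$z{\left(M,j \right)} = j \left(2 + M\right)$ ($z{\left(M,j \right)} = \left(2 + M\right) j = j \left(2 + M\right)$)
$\left(z{\left(26,-5 \right)} - 1919\right) \left(-3679 + 604 \cdot 6\right) = \left(- 5 \left(2 + 26\right) - 1919\right) \left(-3679 + 604 \cdot 6\right) = \left(\left(-5\right) 28 - 1919\right) \left(-3679 + 3624\right) = \left(-140 - 1919\right) \left(-55\right) = \left(-2059\right) \left(-55\right) = 113245$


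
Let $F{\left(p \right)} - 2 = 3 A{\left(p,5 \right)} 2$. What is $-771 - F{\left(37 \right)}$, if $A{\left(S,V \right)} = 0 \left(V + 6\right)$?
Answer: $-773$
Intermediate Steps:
$A{\left(S,V \right)} = 0$ ($A{\left(S,V \right)} = 0 \left(6 + V\right) = 0$)
$F{\left(p \right)} = 2$ ($F{\left(p \right)} = 2 + 3 \cdot 0 \cdot 2 = 2 + 0 \cdot 2 = 2 + 0 = 2$)
$-771 - F{\left(37 \right)} = -771 - 2 = -773$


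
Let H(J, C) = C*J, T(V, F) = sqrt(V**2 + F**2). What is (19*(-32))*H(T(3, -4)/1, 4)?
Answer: -12160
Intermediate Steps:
T(V, F) = sqrt(F**2 + V**2)
(19*(-32))*H(T(3, -4)/1, 4) = (19*(-32))*(4*(sqrt((-4)**2 + 3**2)/1)) = -2432*sqrt(16 + 9)*1 = -2432*sqrt(25)*1 = -2432*5*1 = -2432*5 = -608*20 = -12160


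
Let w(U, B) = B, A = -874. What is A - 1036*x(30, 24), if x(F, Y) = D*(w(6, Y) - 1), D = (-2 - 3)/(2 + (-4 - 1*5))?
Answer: -17894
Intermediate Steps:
D = 5/7 (D = -5/(2 + (-4 - 5)) = -5/(2 - 9) = -5/(-7) = -5*(-1/7) = 5/7 ≈ 0.71429)
x(F, Y) = -5/7 + 5*Y/7 (x(F, Y) = 5*(Y - 1)/7 = 5*(-1 + Y)/7 = -5/7 + 5*Y/7)
A - 1036*x(30, 24) = -874 - 1036*(-5/7 + (5/7)*24) = -874 - 1036*(-5/7 + 120/7) = -874 - 1036*115/7 = -874 - 17020 = -17894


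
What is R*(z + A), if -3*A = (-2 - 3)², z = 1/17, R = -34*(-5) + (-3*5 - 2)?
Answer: -1266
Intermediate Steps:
R = 153 (R = 170 + (-15 - 2) = 170 - 17 = 153)
z = 1/17 ≈ 0.058824
A = -25/3 (A = -(-2 - 3)²/3 = -⅓*(-5)² = -⅓*25 = -25/3 ≈ -8.3333)
R*(z + A) = 153*(1/17 - 25/3) = 153*(-422/51) = -1266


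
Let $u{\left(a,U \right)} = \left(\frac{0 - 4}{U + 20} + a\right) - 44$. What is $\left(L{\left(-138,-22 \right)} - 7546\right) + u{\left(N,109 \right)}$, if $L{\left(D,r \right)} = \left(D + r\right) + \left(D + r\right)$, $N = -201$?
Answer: $- \frac{1046323}{129} \approx -8111.0$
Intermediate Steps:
$u{\left(a,U \right)} = -44 + a - \frac{4}{20 + U}$ ($u{\left(a,U \right)} = \left(- \frac{4}{20 + U} + a\right) - 44 = \left(a - \frac{4}{20 + U}\right) - 44 = -44 + a - \frac{4}{20 + U}$)
$L{\left(D,r \right)} = 2 D + 2 r$
$\left(L{\left(-138,-22 \right)} - 7546\right) + u{\left(N,109 \right)} = \left(\left(2 \left(-138\right) + 2 \left(-22\right)\right) - 7546\right) + \frac{-884 - 4796 + 20 \left(-201\right) + 109 \left(-201\right)}{20 + 109} = \left(\left(-276 - 44\right) - 7546\right) + \frac{-884 - 4796 - 4020 - 21909}{129} = \left(-320 - 7546\right) + \frac{1}{129} \left(-31609\right) = -7866 - \frac{31609}{129} = - \frac{1046323}{129}$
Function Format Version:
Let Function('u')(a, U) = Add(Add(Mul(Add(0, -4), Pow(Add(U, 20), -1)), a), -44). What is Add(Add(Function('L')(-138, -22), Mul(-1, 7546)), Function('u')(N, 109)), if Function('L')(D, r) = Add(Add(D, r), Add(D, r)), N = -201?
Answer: Rational(-1046323, 129) ≈ -8111.0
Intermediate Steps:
Function('u')(a, U) = Add(-44, a, Mul(-4, Pow(Add(20, U), -1))) (Function('u')(a, U) = Add(Add(Mul(-4, Pow(Add(20, U), -1)), a), -44) = Add(Add(a, Mul(-4, Pow(Add(20, U), -1))), -44) = Add(-44, a, Mul(-4, Pow(Add(20, U), -1))))
Function('L')(D, r) = Add(Mul(2, D), Mul(2, r))
Add(Add(Function('L')(-138, -22), Mul(-1, 7546)), Function('u')(N, 109)) = Add(Add(Add(Mul(2, -138), Mul(2, -22)), Mul(-1, 7546)), Mul(Pow(Add(20, 109), -1), Add(-884, Mul(-44, 109), Mul(20, -201), Mul(109, -201)))) = Add(Add(Add(-276, -44), -7546), Mul(Pow(129, -1), Add(-884, -4796, -4020, -21909))) = Add(Add(-320, -7546), Mul(Rational(1, 129), -31609)) = Add(-7866, Rational(-31609, 129)) = Rational(-1046323, 129)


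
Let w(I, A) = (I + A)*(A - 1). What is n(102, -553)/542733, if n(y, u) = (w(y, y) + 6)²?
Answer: 141590700/180911 ≈ 782.65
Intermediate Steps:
w(I, A) = (-1 + A)*(A + I) (w(I, A) = (A + I)*(-1 + A) = (-1 + A)*(A + I))
n(y, u) = (6 - 2*y + 2*y²)² (n(y, u) = ((y² - y - y + y*y) + 6)² = ((y² - y - y + y²) + 6)² = ((-2*y + 2*y²) + 6)² = (6 - 2*y + 2*y²)²)
n(102, -553)/542733 = (4*(3 + 102² - 1*102)²)/542733 = (4*(3 + 10404 - 102)²)*(1/542733) = (4*10305²)*(1/542733) = (4*106193025)*(1/542733) = 424772100*(1/542733) = 141590700/180911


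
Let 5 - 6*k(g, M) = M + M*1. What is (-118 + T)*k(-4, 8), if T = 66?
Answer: 286/3 ≈ 95.333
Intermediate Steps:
k(g, M) = 5/6 - M/3 (k(g, M) = 5/6 - (M + M*1)/6 = 5/6 - (M + M)/6 = 5/6 - M/3)
(-118 + T)*k(-4, 8) = (-118 + 66)*(5/6 - 1/3*8) = -52*(5/6 - 8/3) = -52*(-11/6) = 286/3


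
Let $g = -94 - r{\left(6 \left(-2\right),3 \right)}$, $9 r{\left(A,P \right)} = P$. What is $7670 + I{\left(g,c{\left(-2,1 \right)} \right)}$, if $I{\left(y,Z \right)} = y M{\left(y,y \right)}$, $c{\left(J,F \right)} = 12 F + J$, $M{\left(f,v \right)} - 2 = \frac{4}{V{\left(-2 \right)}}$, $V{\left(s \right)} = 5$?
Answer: $\frac{111088}{15} \approx 7405.9$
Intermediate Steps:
$M{\left(f,v \right)} = \frac{14}{5}$ ($M{\left(f,v \right)} = 2 + \frac{4}{5} = \frac{14}{5}$)
$c{\left(J,F \right)} = J + 12 F$
$r{\left(A,P \right)} = \frac{P}{9}$
$g = - \frac{283}{3}$ ($g = -94 - \frac{1}{9} \cdot 3 = -94 - \frac{1}{3} = - \frac{283}{3} \approx -94.333$)
$I{\left(y,Z \right)} = \frac{14 y}{5}$ ($I{\left(y,Z \right)} = y \frac{14}{5} = \frac{14 y}{5}$)
$7670 + I{\left(g,c{\left(-2,1 \right)} \right)} = 7670 + \frac{14}{5} \left(- \frac{283}{3}\right) = 7670 - \frac{3962}{15} = \frac{111088}{15}$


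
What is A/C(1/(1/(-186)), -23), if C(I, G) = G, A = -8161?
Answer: 8161/23 ≈ 354.83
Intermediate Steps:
A/C(1/(1/(-186)), -23) = -8161/(-23) = -8161*(-1/23) = 8161/23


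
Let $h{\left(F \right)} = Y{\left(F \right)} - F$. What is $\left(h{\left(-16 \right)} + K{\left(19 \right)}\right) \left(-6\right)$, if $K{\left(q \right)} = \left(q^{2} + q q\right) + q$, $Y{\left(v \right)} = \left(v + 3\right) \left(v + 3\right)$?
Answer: $-5556$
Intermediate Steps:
$Y{\left(v \right)} = \left(3 + v\right)^{2}$ ($Y{\left(v \right)} = \left(3 + v\right) \left(3 + v\right) = \left(3 + v\right)^{2}$)
$h{\left(F \right)} = \left(3 + F\right)^{2} - F$
$K{\left(q \right)} = q + 2 q^{2}$ ($K{\left(q \right)} = \left(q^{2} + q^{2}\right) + q = 2 q^{2} + q = q + 2 q^{2}$)
$\left(h{\left(-16 \right)} + K{\left(19 \right)}\right) \left(-6\right) = \left(\left(\left(3 - 16\right)^{2} - -16\right) + 19 \left(1 + 2 \cdot 19\right)\right) \left(-6\right) = \left(\left(\left(-13\right)^{2} + 16\right) + 19 \left(1 + 38\right)\right) \left(-6\right) = \left(\left(169 + 16\right) + 19 \cdot 39\right) \left(-6\right) = \left(185 + 741\right) \left(-6\right) = 926 \left(-6\right) = -5556$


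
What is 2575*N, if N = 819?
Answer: 2108925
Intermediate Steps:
2575*N = 2575*819 = 2108925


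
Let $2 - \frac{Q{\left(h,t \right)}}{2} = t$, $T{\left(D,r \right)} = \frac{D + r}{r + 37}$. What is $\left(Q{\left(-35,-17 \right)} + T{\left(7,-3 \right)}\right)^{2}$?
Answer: $\frac{419904}{289} \approx 1453.0$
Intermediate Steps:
$T{\left(D,r \right)} = \frac{D + r}{37 + r}$
$Q{\left(h,t \right)} = 4 - 2 t$
$\left(Q{\left(-35,-17 \right)} + T{\left(7,-3 \right)}\right)^{2} = \left(\left(4 - -34\right) + \frac{7 - 3}{37 - 3}\right)^{2} = \left(\left(4 + 34\right) + \frac{1}{34} \cdot 4\right)^{2} = \left(38 + \frac{1}{34} \cdot 4\right)^{2} = \left(38 + \frac{2}{17}\right)^{2} = \left(\frac{648}{17}\right)^{2} = \frac{419904}{289}$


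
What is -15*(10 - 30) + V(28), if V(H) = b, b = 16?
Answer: 316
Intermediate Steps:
V(H) = 16
-15*(10 - 30) + V(28) = -15*(10 - 30) + 16 = -15*(-20) + 16 = 300 + 16 = 316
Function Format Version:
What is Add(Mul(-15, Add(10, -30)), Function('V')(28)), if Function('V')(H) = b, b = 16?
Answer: 316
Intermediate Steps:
Function('V')(H) = 16
Add(Mul(-15, Add(10, -30)), Function('V')(28)) = Add(Mul(-15, Add(10, -30)), 16) = Add(Mul(-15, -20), 16) = Add(300, 16) = 316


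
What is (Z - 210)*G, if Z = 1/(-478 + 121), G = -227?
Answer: 17018417/357 ≈ 47671.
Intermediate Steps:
Z = -1/357 (Z = 1/(-357) = -1/357 ≈ -0.0028011)
(Z - 210)*G = (-1/357 - 210)*(-227) = -74971/357*(-227) = 17018417/357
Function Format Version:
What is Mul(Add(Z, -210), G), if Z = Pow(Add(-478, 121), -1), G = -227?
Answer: Rational(17018417, 357) ≈ 47671.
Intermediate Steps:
Z = Rational(-1, 357) (Z = Pow(-357, -1) = Rational(-1, 357) ≈ -0.0028011)
Mul(Add(Z, -210), G) = Mul(Add(Rational(-1, 357), -210), -227) = Mul(Rational(-74971, 357), -227) = Rational(17018417, 357)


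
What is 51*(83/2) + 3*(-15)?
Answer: 4143/2 ≈ 2071.5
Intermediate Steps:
51*(83/2) + 3*(-15) = 51*(83*(½)) - 45 = 51*(83/2) - 45 = 4233/2 - 45 = 4143/2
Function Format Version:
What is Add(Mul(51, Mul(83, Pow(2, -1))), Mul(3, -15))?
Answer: Rational(4143, 2) ≈ 2071.5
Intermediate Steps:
Add(Mul(51, Mul(83, Pow(2, -1))), Mul(3, -15)) = Add(Mul(51, Mul(83, Rational(1, 2))), -45) = Add(Mul(51, Rational(83, 2)), -45) = Add(Rational(4233, 2), -45) = Rational(4143, 2)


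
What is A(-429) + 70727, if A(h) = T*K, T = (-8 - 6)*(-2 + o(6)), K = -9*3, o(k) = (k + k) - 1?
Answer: 74129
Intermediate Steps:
o(k) = -1 + 2*k (o(k) = 2*k - 1 = -1 + 2*k)
K = -27
T = -126 (T = (-8 - 6)*(-2 + (-1 + 2*6)) = -14*(-2 + (-1 + 12)) = -14*(-2 + 11) = -14*9 = -126)
A(h) = 3402 (A(h) = -126*(-27) = 3402)
A(-429) + 70727 = 3402 + 70727 = 74129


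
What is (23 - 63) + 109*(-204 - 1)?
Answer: -22385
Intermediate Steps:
(23 - 63) + 109*(-204 - 1) = -40 + 109*(-205) = -40 - 22345 = -22385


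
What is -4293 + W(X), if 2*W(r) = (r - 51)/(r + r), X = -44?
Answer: -755473/176 ≈ -4292.5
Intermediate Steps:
W(r) = (-51 + r)/(4*r) (W(r) = ((r - 51)/(r + r))/2 = ((-51 + r)/((2*r)))/2 = ((-51 + r)*(1/(2*r)))/2 = ((-51 + r)/(2*r))/2 = (-51 + r)/(4*r))
-4293 + W(X) = -4293 + (¼)*(-51 - 44)/(-44) = -4293 + (¼)*(-1/44)*(-95) = -4293 + 95/176 = -755473/176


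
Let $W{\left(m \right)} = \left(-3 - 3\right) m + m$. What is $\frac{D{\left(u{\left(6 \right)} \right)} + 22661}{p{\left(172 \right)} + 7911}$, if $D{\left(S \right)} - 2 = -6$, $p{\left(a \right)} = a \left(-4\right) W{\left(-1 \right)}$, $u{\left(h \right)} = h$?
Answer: $\frac{22657}{4471} \approx 5.0675$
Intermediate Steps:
$W{\left(m \right)} = - 5 m$ ($W{\left(m \right)} = \left(-3 - 3\right) m + m = - 6 m + m = - 5 m$)
$p{\left(a \right)} = - 20 a$ ($p{\left(a \right)} = a \left(-4\right) \left(\left(-5\right) \left(-1\right)\right) = - 4 a 5 = - 20 a$)
$D{\left(S \right)} = -4$ ($D{\left(S \right)} = 2 - 6 = -4$)
$\frac{D{\left(u{\left(6 \right)} \right)} + 22661}{p{\left(172 \right)} + 7911} = \frac{-4 + 22661}{\left(-20\right) 172 + 7911} = \frac{22657}{-3440 + 7911} = \frac{22657}{4471}$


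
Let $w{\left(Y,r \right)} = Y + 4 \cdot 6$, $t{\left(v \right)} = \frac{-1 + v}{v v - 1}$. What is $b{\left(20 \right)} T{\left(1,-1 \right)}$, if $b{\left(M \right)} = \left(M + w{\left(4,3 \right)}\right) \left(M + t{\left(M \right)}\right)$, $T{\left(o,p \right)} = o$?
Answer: $\frac{6736}{7} \approx 962.29$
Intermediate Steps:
$t{\left(v \right)} = \frac{-1 + v}{-1 + v^{2}}$ ($t{\left(v \right)} = \frac{-1 + v}{v^{2} - 1} = \frac{-1 + v}{-1 + v^{2}}$)
$w{\left(Y,r \right)} = 24 + Y$ ($w{\left(Y,r \right)} = Y + 24 = 24 + Y$)
$b{\left(M \right)} = \left(28 + M\right) \left(M + \frac{1}{1 + M}\right)$ ($b{\left(M \right)} = \left(M + \left(24 + 4\right)\right) \left(M + \frac{1}{1 + M}\right) = \left(M + 28\right) \left(M + \frac{1}{1 + M}\right) = \left(28 + M\right) \left(M + \frac{1}{1 + M}\right)$)
$b{\left(20 \right)} T{\left(1,-1 \right)} = \frac{28 + 20 + 20 \left(1 + 20\right) \left(28 + 20\right)}{1 + 20} \cdot 1 = \frac{28 + 20 + 20 \cdot 21 \cdot 48}{21} \cdot 1 = \frac{28 + 20 + 20160}{21} \cdot 1 = \frac{1}{21} \cdot 20208 \cdot 1 = \frac{6736}{7} \cdot 1 = \frac{6736}{7}$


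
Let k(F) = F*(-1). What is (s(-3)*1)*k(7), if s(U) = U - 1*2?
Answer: 35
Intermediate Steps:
k(F) = -F
s(U) = -2 + U (s(U) = U - 2 = -2 + U)
(s(-3)*1)*k(7) = ((-2 - 3)*1)*(-1*7) = -5*1*(-7) = -5*(-7) = 35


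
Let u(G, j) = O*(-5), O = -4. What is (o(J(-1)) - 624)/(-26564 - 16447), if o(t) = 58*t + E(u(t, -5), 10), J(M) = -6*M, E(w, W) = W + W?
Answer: 256/43011 ≈ 0.0059520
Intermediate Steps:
u(G, j) = 20 (u(G, j) = -4*(-5) = 20)
E(w, W) = 2*W
o(t) = 20 + 58*t (o(t) = 58*t + 2*10 = 58*t + 20 = 20 + 58*t)
(o(J(-1)) - 624)/(-26564 - 16447) = ((20 + 58*(-6*(-1))) - 624)/(-26564 - 16447) = ((20 + 58*6) - 624)/(-43011) = ((20 + 348) - 624)*(-1/43011) = (368 - 624)*(-1/43011) = -256*(-1/43011) = 256/43011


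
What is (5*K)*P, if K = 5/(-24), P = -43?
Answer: 1075/24 ≈ 44.792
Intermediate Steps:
K = -5/24 (K = 5*(-1/24) = -5/24 ≈ -0.20833)
(5*K)*P = (5*(-5/24))*(-43) = -25/24*(-43) = 1075/24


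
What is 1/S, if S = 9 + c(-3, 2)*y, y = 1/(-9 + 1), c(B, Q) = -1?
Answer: 8/73 ≈ 0.10959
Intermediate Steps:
y = -1/8 (y = 1/(-8) = -1/8 ≈ -0.12500)
S = 73/8 (S = 9 - 1*(-1/8) = 9 + 1/8 = 73/8 ≈ 9.1250)
1/S = 1/(73/8) = 8/73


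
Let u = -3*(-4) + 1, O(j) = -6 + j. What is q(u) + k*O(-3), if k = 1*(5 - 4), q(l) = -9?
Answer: -18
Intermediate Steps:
u = 13 (u = 12 + 1 = 13)
k = 1 (k = 1*1 = 1)
q(u) + k*O(-3) = -9 + 1*(-6 - 3) = -9 + 1*(-9) = -9 - 9 = -18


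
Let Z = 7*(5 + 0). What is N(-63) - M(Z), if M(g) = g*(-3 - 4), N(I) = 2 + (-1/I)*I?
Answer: 246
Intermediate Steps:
N(I) = 1 (N(I) = 2 - 1 = 1)
Z = 35 (Z = 7*5 = 35)
M(g) = -7*g (M(g) = g*(-7) = -7*g)
N(-63) - M(Z) = 1 - (-7)*35 = 1 - 1*(-245) = 1 + 245 = 246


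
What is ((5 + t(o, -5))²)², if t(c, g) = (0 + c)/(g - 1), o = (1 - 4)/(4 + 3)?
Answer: 25411681/38416 ≈ 661.49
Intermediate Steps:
o = -3/7 ≈ -0.42857
t(c, g) = c/(-1 + g)
((5 + t(o, -5))²)² = ((5 - 3/(7*(-1 - 5)))²)² = ((5 - 3/7/(-6))²)² = ((5 - 3/7*(-⅙))²)² = ((5 + 1/14)²)² = ((71/14)²)² = (5041/196)² = 25411681/38416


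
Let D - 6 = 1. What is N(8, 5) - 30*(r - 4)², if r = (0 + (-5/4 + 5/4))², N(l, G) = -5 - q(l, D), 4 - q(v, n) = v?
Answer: -481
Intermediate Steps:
D = 7 (D = 6 + 1 = 7)
q(v, n) = 4 - v
N(l, G) = -9 + l (N(l, G) = -5 - (4 - l) = -5 + (-4 + l) = -9 + l)
r = 0 (r = (0 + (-5*¼ + 5*(¼)))² = (0 + (-5/4 + 5/4))² = (0 + 0)² = 0² = 0)
N(8, 5) - 30*(r - 4)² = (-9 + 8) - 30*(0 - 4)² = -1 - 30*(-4)² = -1 - 30*16 = -1 - 480 = -481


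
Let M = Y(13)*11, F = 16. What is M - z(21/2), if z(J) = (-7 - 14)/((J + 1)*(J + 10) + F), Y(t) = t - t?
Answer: 84/1007 ≈ 0.083416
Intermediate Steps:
Y(t) = 0
z(J) = -21/(16 + (1 + J)*(10 + J)) (z(J) = (-7 - 14)/((J + 1)*(J + 10) + 16) = -21/((1 + J)*(10 + J) + 16) = -21/(16 + (1 + J)*(10 + J)))
M = 0 (M = 0*11 = 0)
M - z(21/2) = 0 - (-21)/(26 + (21/2)² + 11*(21/2)) = 0 - (-21)/(26 + 441/4 + 231/2) = 0 - (-21)/1007/4 = 0 - (-21)*4/1007 = 0 - 1*(-84/1007) = 0 + 84/1007 = 84/1007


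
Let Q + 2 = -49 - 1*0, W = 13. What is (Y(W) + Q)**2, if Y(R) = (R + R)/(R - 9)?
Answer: 7921/4 ≈ 1980.3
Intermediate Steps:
Y(R) = 2*R/(-9 + R) (Y(R) = (2*R)/(-9 + R) = 2*R/(-9 + R))
Q = -51 (Q = -2 + (-49 - 1*0) = -2 + (-49 + 0) = -2 - 49 = -51)
(Y(W) + Q)**2 = (2*13/(-9 + 13) - 51)**2 = (2*13/4 - 51)**2 = (2*13*(1/4) - 51)**2 = (13/2 - 51)**2 = (-89/2)**2 = 7921/4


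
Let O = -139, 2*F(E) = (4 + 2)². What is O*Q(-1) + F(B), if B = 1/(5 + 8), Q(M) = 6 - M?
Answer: -955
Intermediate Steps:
B = 1/13 ≈ 0.076923
F(E) = 18 (F(E) = (4 + 2)²/2 = (½)*6² = (½)*36 = 18)
O*Q(-1) + F(B) = -139*(6 - 1*(-1)) + 18 = -139*(6 + 1) + 18 = -139*7 + 18 = -973 + 18 = -955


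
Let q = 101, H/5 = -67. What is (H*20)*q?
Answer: -676700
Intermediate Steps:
H = -335 (H = 5*(-67) = -335)
(H*20)*q = -335*20*101 = -6700*101 = -676700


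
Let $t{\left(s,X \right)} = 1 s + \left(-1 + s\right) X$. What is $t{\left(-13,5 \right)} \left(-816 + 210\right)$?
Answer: $50298$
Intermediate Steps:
$t{\left(s,X \right)} = s + X \left(-1 + s\right)$
$t{\left(-13,5 \right)} \left(-816 + 210\right) = \left(-13 - 5 + 5 \left(-13\right)\right) \left(-816 + 210\right) = \left(-13 - 5 - 65\right) \left(-606\right) = \left(-83\right) \left(-606\right) = 50298$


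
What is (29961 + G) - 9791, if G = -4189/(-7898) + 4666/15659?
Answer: 2494622800559/123674782 ≈ 20171.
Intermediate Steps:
G = 102447619/123674782 (G = -4189*(-1/7898) + 4666*(1/15659) = 4189/7898 + 4666/15659 = 102447619/123674782 ≈ 0.82836)
(29961 + G) - 9791 = (29961 + 102447619/123674782) - 9791 = 3705522591121/123674782 - 9791 = 2494622800559/123674782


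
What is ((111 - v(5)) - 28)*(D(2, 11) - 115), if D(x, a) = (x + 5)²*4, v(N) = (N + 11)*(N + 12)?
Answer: -15309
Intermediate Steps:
v(N) = (11 + N)*(12 + N)
D(x, a) = 4*(5 + x)² (D(x, a) = (5 + x)²*4 = 4*(5 + x)²)
((111 - v(5)) - 28)*(D(2, 11) - 115) = ((111 - (132 + 5² + 23*5)) - 28)*(4*(5 + 2)² - 115) = ((111 - (132 + 25 + 115)) - 28)*(4*7² - 115) = ((111 - 1*272) - 28)*(4*49 - 115) = ((111 - 272) - 28)*(196 - 115) = (-161 - 28)*81 = -189*81 = -15309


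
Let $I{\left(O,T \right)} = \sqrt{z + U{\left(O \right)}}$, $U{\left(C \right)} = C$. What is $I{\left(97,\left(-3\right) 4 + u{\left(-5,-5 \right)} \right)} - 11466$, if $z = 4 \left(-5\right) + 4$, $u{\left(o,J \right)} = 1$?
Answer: $-11457$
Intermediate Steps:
$z = -16$ ($z = -20 + 4 = -16$)
$I{\left(O,T \right)} = \sqrt{-16 + O}$
$I{\left(97,\left(-3\right) 4 + u{\left(-5,-5 \right)} \right)} - 11466 = \sqrt{-16 + 97} - 11466 = \sqrt{81} - 11466 = 9 - 11466 = -11457$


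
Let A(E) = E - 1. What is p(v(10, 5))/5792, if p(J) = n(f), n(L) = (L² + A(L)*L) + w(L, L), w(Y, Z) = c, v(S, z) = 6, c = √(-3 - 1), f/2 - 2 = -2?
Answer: I/2896 ≈ 0.0003453*I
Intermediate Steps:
f = 0 (f = 4 + 2*(-2) = 4 - 4 = 0)
c = 2*I (c = √(-4) = 2*I ≈ 2.0*I)
w(Y, Z) = 2*I
A(E) = -1 + E
n(L) = L² + 2*I + L*(-1 + L) (n(L) = (L² + (-1 + L)*L) + 2*I = (L² + L*(-1 + L)) + 2*I = L² + 2*I + L*(-1 + L))
p(J) = 2*I (p(J) = -1*0 + 2*I + 2*0² = 0 + 2*I + 2*0 = 0 + 2*I + 0 = 2*I)
p(v(10, 5))/5792 = (2*I)/5792 = (2*I)*(1/5792) = I/2896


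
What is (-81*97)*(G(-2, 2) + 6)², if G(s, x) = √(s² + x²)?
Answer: -345708 - 188568*√2 ≈ -6.1238e+5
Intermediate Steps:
(-81*97)*(G(-2, 2) + 6)² = (-81*97)*(√((-2)² + 2²) + 6)² = -7857*(√(4 + 4) + 6)² = -7857*(√8 + 6)² = -7857*(2*√2 + 6)² = -7857*(6 + 2*√2)²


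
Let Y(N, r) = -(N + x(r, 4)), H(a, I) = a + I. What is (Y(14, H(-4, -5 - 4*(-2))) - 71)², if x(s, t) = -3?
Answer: 6724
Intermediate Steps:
H(a, I) = I + a
Y(N, r) = 3 - N (Y(N, r) = -(N - 3) = -(-3 + N) = 3 - N)
(Y(14, H(-4, -5 - 4*(-2))) - 71)² = ((3 - 1*14) - 71)² = ((3 - 14) - 71)² = (-11 - 71)² = (-82)² = 6724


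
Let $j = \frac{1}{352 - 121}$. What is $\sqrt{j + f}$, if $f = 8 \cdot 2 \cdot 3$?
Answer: $\frac{\sqrt{2561559}}{231} \approx 6.9285$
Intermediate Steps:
$j = \frac{1}{231} \approx 0.004329$
$f = 48$ ($f = 16 \cdot 3 = 48$)
$\sqrt{j + f} = \sqrt{\frac{1}{231} + 48} = \sqrt{\frac{11089}{231}} = \frac{\sqrt{2561559}}{231}$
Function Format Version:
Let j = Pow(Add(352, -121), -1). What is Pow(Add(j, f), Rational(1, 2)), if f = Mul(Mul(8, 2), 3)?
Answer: Mul(Rational(1, 231), Pow(2561559, Rational(1, 2))) ≈ 6.9285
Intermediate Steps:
j = Rational(1, 231) (j = Pow(231, -1) = Rational(1, 231) ≈ 0.0043290)
f = 48 (f = Mul(16, 3) = 48)
Pow(Add(j, f), Rational(1, 2)) = Pow(Add(Rational(1, 231), 48), Rational(1, 2)) = Pow(Rational(11089, 231), Rational(1, 2)) = Mul(Rational(1, 231), Pow(2561559, Rational(1, 2)))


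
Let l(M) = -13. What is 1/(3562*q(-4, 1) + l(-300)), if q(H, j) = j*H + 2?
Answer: -1/7137 ≈ -0.00014011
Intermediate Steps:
q(H, j) = 2 + H*j (q(H, j) = H*j + 2 = 2 + H*j)
1/(3562*q(-4, 1) + l(-300)) = 1/(3562*(2 - 4*1) - 13) = 1/(3562*(2 - 4) - 13) = 1/(3562*(-2) - 13) = 1/(-7124 - 13) = 1/(-7137) = -1/7137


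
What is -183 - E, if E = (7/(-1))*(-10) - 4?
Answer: -249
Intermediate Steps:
E = 66 (E = (7*(-1))*(-10) - 4 = -7*(-10) - 4 = 70 - 4 = 66)
-183 - E = -183 - 1*66 = -183 - 66 = -249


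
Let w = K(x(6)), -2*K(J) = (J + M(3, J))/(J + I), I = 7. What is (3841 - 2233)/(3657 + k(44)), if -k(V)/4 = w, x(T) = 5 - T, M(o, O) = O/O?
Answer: 536/1219 ≈ 0.43970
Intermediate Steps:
M(o, O) = 1
K(J) = -(1 + J)/(2*(7 + J)) (K(J) = -(J + 1)/(2*(J + 7)) = -(1 + J)/(2*(7 + J)))
w = 0 (w = (-1 - (5 - 1*6))/(2*(7 + (5 - 1*6))) = (-1 - (5 - 6))/(2*(7 + (5 - 6))) = (-1 - 1*(-1))/(2*(7 - 1)) = (½)*(-1 + 1)/6 = (½)*(⅙)*0 = 0)
k(V) = 0 (k(V) = -4*0 = 0)
(3841 - 2233)/(3657 + k(44)) = (3841 - 2233)/(3657 + 0) = 1608/3657 = 1608*(1/3657) = 536/1219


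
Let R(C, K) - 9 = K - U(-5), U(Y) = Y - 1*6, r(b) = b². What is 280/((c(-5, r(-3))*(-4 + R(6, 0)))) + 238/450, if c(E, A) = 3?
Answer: 2863/450 ≈ 6.3622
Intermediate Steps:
U(Y) = -6 + Y (U(Y) = Y - 6 = -6 + Y)
R(C, K) = 20 + K (R(C, K) = 9 + (K - (-6 - 5)) = 9 + (K - 1*(-11)) = 9 + (K + 11) = 9 + (11 + K) = 20 + K)
280/((c(-5, r(-3))*(-4 + R(6, 0)))) + 238/450 = 280/((3*(-4 + (20 + 0)))) + 238/450 = 280/((3*(-4 + 20))) + 238*(1/450) = 280/((3*16)) + 119/225 = 280/48 + 119/225 = 280*(1/48) + 119/225 = 35/6 + 119/225 = 2863/450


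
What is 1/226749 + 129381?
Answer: 29337012370/226749 ≈ 1.2938e+5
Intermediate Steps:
1/226749 + 129381 = 29337012370/226749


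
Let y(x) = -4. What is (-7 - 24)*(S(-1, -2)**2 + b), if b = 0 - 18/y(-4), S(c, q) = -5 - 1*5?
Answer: -6479/2 ≈ -3239.5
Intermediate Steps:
S(c, q) = -10 (S(c, q) = -5 - 5 = -10)
b = 9/2 (b = 0 - 18/(-4) = 0 - 18*(-1)/4 = 0 - 3*(-3/2) = 0 + 9/2 = 9/2 ≈ 4.5000)
(-7 - 24)*(S(-1, -2)**2 + b) = (-7 - 24)*((-10)**2 + 9/2) = -31*(100 + 9/2) = -31*209/2 = -6479/2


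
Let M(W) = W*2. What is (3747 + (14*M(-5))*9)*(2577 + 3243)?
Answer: 14474340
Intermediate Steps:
M(W) = 2*W
(3747 + (14*M(-5))*9)*(2577 + 3243) = (3747 + (14*(2*(-5)))*9)*(2577 + 3243) = (3747 + (14*(-10))*9)*5820 = (3747 - 140*9)*5820 = (3747 - 1260)*5820 = 2487*5820 = 14474340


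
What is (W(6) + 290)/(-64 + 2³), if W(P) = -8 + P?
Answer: -36/7 ≈ -5.1429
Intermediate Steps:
(W(6) + 290)/(-64 + 2³) = ((-8 + 6) + 290)/(-64 + 2³) = (-2 + 290)/(-64 + 8) = 288/(-56) = 288*(-1/56) = -36/7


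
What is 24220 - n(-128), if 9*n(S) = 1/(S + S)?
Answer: 55802881/2304 ≈ 24220.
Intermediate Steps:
n(S) = 1/(18*S) (n(S) = 1/(9*(S + S)) = 1/(9*((2*S))) = (1/(2*S))/9 = 1/(18*S))
24220 - n(-128) = 24220 - 1/(18*(-128)) = 24220 - (-1)/(18*128) = 24220 - 1*(-1/2304) = 24220 + 1/2304 = 55802881/2304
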